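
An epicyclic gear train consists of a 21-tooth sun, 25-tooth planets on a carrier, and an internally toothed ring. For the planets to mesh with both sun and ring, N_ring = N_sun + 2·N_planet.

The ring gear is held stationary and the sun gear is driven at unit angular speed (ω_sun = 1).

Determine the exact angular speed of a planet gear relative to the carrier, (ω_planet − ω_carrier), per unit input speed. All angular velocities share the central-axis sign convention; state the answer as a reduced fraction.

-1491/2300

N_ring = 21 + 2·25 = 71
21(ω_s−ω_c) = −71(ω_r−ω_c),  ω_r=0, ω_s=1
21(1−ω_c) = −71(0−ω_c)  ⇒  92ω_c = 21  ⇒  ω_c = 21/92
sun–planet: 21·(1−21/92) = −25·(ω_p−ω_c)  ⇒  ω_p−ω_c = −(21/25)·(71/92) = -1491/2300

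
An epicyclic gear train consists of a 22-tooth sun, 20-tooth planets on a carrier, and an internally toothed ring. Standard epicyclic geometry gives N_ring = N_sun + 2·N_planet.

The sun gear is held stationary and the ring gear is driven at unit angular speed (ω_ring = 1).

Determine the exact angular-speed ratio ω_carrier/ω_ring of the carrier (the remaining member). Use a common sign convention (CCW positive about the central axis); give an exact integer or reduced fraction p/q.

N_ring = 22 + 2·20 = 62
22(ω_s−ω_c) = −62(ω_r−ω_c),  ω_s=0, ω_r=1
22(0−ω_c) = −62(1−ω_c)  ⇒  84ω_c = 62  ⇒  ω_c = 31/42
ω_c/ω_r = 31/42

31/42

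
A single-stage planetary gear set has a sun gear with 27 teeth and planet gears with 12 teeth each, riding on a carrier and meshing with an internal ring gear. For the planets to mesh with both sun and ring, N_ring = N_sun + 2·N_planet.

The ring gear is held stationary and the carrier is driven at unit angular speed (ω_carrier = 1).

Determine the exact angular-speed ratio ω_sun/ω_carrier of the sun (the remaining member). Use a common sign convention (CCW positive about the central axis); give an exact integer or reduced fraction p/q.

26/9

N_ring = 27 + 2·12 = 51
27(ω_s−ω_c) = −51(ω_r−ω_c),  ω_r=0, ω_c=1
ω_s = 1 − (51/27)(0−1) = 26/9
ω_s/ω_c = 26/9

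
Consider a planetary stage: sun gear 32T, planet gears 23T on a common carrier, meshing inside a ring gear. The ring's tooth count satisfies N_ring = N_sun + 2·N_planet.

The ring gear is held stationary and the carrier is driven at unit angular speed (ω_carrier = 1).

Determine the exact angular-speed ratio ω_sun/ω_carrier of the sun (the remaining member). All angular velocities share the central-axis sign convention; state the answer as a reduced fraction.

N_ring = 32 + 2·23 = 78
32(ω_s−ω_c) = −78(ω_r−ω_c),  ω_r=0, ω_c=1
ω_s = 1 − (78/32)(0−1) = 55/16
ω_s/ω_c = 55/16

55/16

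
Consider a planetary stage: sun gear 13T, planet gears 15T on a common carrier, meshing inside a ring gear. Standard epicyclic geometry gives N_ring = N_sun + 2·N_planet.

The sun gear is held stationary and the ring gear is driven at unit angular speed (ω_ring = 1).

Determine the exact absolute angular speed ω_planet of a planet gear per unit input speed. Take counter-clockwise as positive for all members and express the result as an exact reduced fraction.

N_ring = 13 + 2·15 = 43
13(ω_s−ω_c) = −43(ω_r−ω_c),  ω_s=0, ω_r=1
13(0−ω_c) = −43(1−ω_c)  ⇒  56ω_c = 43  ⇒  ω_c = 43/56
sun–planet: 13·(0−43/56) = −15·(ω_p−ω_c)  ⇒  ω_p−ω_c = −(13/15)·(-43/56) = 559/840
ω_p = 43/56 + 559/840 = 43/30

43/30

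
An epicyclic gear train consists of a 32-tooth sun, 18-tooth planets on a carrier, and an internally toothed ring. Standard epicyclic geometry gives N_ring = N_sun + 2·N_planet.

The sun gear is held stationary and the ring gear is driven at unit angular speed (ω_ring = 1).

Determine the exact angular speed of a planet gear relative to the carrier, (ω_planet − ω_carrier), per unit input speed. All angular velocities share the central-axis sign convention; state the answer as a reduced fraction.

N_ring = 32 + 2·18 = 68
32(ω_s−ω_c) = −68(ω_r−ω_c),  ω_s=0, ω_r=1
32(0−ω_c) = −68(1−ω_c)  ⇒  100ω_c = 68  ⇒  ω_c = 17/25
sun–planet: 32·(0−17/25) = −18·(ω_p−ω_c)  ⇒  ω_p−ω_c = −(32/18)·(-17/25) = 272/225

272/225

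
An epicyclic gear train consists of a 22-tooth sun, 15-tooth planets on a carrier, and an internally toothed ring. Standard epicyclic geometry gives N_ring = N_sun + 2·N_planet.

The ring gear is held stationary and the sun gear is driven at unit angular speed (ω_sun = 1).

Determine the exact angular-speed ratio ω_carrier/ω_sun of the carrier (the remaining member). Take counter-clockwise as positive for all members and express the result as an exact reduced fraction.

N_ring = 22 + 2·15 = 52
22(ω_s−ω_c) = −52(ω_r−ω_c),  ω_r=0, ω_s=1
22(1−ω_c) = −52(0−ω_c)  ⇒  74ω_c = 22  ⇒  ω_c = 11/37
ω_c/ω_s = 11/37

11/37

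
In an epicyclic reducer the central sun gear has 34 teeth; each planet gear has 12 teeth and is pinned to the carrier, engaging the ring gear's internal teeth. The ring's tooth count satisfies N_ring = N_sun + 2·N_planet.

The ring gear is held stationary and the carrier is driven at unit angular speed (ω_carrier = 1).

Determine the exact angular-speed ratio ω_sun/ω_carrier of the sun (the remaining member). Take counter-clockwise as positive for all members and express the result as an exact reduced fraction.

46/17

N_ring = 34 + 2·12 = 58
34(ω_s−ω_c) = −58(ω_r−ω_c),  ω_r=0, ω_c=1
ω_s = 1 − (58/34)(0−1) = 46/17
ω_s/ω_c = 46/17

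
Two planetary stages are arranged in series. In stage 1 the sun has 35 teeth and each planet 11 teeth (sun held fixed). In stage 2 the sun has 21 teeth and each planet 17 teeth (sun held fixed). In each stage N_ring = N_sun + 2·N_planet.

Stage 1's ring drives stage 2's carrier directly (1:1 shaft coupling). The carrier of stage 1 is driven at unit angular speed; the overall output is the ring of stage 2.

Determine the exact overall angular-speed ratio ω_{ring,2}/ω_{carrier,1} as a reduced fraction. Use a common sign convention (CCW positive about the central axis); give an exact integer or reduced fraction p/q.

368/165

Stage 1: N_ring = 35 + 2·11 = 57
Stage 1: 35(ω_s−ω_c) = −57(ω_r−ω_c),  ω_s=0, ω_c=1
Stage 1: ω_r = 1 − (35/57)(0−1) = 92/57
  ⇒ ω_r¹/ω_c¹ = 92/57
Stage 2: N_ring = 21 + 2·17 = 55
Stage 2: 21(ω_s−ω_c) = −55(ω_r−ω_c),  ω_s=0, ω_c=1
Stage 2: ω_r = 1 − (21/55)(0−1) = 76/55
  ⇒ ω_r²/ω_c² = 76/55
Coupling ω_c² = ω_r¹ ⇒ overall = 92/57 × 76/55 = 368/165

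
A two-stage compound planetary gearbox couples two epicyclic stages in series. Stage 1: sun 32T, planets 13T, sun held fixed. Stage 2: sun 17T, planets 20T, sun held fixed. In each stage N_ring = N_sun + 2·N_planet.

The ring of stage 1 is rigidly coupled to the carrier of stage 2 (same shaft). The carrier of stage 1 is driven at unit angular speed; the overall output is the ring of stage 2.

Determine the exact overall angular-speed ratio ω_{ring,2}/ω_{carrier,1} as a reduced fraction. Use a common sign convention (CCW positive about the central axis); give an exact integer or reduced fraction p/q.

Stage 1: N_ring = 32 + 2·13 = 58
Stage 1: 32(ω_s−ω_c) = −58(ω_r−ω_c),  ω_s=0, ω_c=1
Stage 1: ω_r = 1 − (32/58)(0−1) = 45/29
  ⇒ ω_r¹/ω_c¹ = 45/29
Stage 2: N_ring = 17 + 2·20 = 57
Stage 2: 17(ω_s−ω_c) = −57(ω_r−ω_c),  ω_s=0, ω_c=1
Stage 2: ω_r = 1 − (17/57)(0−1) = 74/57
  ⇒ ω_r²/ω_c² = 74/57
Coupling ω_c² = ω_r¹ ⇒ overall = 45/29 × 74/57 = 1110/551

1110/551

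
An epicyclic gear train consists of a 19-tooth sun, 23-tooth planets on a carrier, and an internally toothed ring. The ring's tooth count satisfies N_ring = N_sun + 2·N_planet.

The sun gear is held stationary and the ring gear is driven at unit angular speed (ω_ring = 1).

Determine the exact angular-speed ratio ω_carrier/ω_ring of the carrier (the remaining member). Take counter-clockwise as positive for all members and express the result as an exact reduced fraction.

N_ring = 19 + 2·23 = 65
19(ω_s−ω_c) = −65(ω_r−ω_c),  ω_s=0, ω_r=1
19(0−ω_c) = −65(1−ω_c)  ⇒  84ω_c = 65  ⇒  ω_c = 65/84
ω_c/ω_r = 65/84

65/84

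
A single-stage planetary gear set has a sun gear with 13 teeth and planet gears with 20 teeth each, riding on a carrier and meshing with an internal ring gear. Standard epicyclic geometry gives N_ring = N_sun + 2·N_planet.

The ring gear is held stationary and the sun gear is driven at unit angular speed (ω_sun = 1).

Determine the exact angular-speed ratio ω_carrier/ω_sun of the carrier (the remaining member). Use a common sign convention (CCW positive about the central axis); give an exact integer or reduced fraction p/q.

13/66

N_ring = 13 + 2·20 = 53
13(ω_s−ω_c) = −53(ω_r−ω_c),  ω_r=0, ω_s=1
13(1−ω_c) = −53(0−ω_c)  ⇒  66ω_c = 13  ⇒  ω_c = 13/66
ω_c/ω_s = 13/66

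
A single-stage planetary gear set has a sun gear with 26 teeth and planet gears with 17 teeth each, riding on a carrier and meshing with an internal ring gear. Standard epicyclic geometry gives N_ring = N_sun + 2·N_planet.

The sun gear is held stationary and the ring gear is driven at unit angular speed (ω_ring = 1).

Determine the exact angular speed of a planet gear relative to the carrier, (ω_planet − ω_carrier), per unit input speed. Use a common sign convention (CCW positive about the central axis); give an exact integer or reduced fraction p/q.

780/731

N_ring = 26 + 2·17 = 60
26(ω_s−ω_c) = −60(ω_r−ω_c),  ω_s=0, ω_r=1
26(0−ω_c) = −60(1−ω_c)  ⇒  86ω_c = 60  ⇒  ω_c = 30/43
sun–planet: 26·(0−30/43) = −17·(ω_p−ω_c)  ⇒  ω_p−ω_c = −(26/17)·(-30/43) = 780/731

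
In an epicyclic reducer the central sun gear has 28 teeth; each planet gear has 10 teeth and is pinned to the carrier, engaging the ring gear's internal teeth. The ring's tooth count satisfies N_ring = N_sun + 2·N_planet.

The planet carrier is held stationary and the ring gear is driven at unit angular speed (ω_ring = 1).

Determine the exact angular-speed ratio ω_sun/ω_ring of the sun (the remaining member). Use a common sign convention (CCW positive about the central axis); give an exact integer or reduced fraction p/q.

-12/7

N_ring = 28 + 2·10 = 48
28(ω_s−ω_c) = −48(ω_r−ω_c),  ω_c=0, ω_r=1
ω_s = 0 − (48/28)(1−0) = -12/7
ω_s/ω_r = -12/7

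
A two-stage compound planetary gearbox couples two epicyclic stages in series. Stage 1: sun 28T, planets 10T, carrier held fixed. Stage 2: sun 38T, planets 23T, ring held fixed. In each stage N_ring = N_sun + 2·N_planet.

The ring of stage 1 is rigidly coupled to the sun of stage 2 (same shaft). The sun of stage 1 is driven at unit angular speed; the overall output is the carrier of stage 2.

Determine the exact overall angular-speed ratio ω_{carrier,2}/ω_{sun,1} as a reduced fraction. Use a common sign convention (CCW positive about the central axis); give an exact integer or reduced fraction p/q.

Stage 1: N_ring = 28 + 2·10 = 48
Stage 1: 28(ω_s−ω_c) = −48(ω_r−ω_c),  ω_c=0, ω_s=1
Stage 1: ω_r = 0 − (28/48)(1−0) = -7/12
  ⇒ ω_r¹/ω_s¹ = -7/12
Stage 2: N_ring = 38 + 2·23 = 84
Stage 2: 38(ω_s−ω_c) = −84(ω_r−ω_c),  ω_r=0, ω_s=1
Stage 2: 38(1−ω_c) = −84(0−ω_c)  ⇒  122ω_c = 38  ⇒  ω_c = 19/61
  ⇒ ω_c²/ω_s² = 19/61
Coupling ω_s² = ω_r¹ ⇒ overall = -7/12 × 19/61 = -133/732

-133/732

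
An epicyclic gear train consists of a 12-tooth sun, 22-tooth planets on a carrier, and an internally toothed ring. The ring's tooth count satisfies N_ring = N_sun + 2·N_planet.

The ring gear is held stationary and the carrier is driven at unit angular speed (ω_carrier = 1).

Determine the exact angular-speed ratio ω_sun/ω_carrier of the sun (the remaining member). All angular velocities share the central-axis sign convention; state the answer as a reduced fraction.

N_ring = 12 + 2·22 = 56
12(ω_s−ω_c) = −56(ω_r−ω_c),  ω_r=0, ω_c=1
ω_s = 1 − (56/12)(0−1) = 17/3
ω_s/ω_c = 17/3

17/3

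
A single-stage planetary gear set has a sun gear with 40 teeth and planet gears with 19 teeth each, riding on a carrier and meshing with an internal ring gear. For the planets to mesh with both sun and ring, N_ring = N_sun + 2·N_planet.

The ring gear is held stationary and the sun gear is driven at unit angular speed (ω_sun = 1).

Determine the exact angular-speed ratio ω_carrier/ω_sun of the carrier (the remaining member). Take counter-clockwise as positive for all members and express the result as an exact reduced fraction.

N_ring = 40 + 2·19 = 78
40(ω_s−ω_c) = −78(ω_r−ω_c),  ω_r=0, ω_s=1
40(1−ω_c) = −78(0−ω_c)  ⇒  118ω_c = 40  ⇒  ω_c = 20/59
ω_c/ω_s = 20/59

20/59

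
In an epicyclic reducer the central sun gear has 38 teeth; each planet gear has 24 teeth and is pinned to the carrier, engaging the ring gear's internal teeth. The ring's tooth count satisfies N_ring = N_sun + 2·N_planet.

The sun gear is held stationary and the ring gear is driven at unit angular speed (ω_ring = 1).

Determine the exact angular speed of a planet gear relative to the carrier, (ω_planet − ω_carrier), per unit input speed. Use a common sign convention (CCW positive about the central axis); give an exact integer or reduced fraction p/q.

N_ring = 38 + 2·24 = 86
38(ω_s−ω_c) = −86(ω_r−ω_c),  ω_s=0, ω_r=1
38(0−ω_c) = −86(1−ω_c)  ⇒  124ω_c = 86  ⇒  ω_c = 43/62
sun–planet: 38·(0−43/62) = −24·(ω_p−ω_c)  ⇒  ω_p−ω_c = −(38/24)·(-43/62) = 817/744

817/744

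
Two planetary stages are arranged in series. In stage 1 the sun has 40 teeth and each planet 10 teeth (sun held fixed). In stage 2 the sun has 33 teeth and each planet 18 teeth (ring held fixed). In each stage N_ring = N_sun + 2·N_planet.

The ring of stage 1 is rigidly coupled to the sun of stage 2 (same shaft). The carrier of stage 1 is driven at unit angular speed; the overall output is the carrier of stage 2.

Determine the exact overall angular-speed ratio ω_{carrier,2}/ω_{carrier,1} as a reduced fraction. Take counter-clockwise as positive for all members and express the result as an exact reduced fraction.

Stage 1: N_ring = 40 + 2·10 = 60
Stage 1: 40(ω_s−ω_c) = −60(ω_r−ω_c),  ω_s=0, ω_c=1
Stage 1: ω_r = 1 − (40/60)(0−1) = 5/3
  ⇒ ω_r¹/ω_c¹ = 5/3
Stage 2: N_ring = 33 + 2·18 = 69
Stage 2: 33(ω_s−ω_c) = −69(ω_r−ω_c),  ω_r=0, ω_s=1
Stage 2: 33(1−ω_c) = −69(0−ω_c)  ⇒  102ω_c = 33  ⇒  ω_c = 11/34
  ⇒ ω_c²/ω_s² = 11/34
Coupling ω_s² = ω_r¹ ⇒ overall = 5/3 × 11/34 = 55/102

55/102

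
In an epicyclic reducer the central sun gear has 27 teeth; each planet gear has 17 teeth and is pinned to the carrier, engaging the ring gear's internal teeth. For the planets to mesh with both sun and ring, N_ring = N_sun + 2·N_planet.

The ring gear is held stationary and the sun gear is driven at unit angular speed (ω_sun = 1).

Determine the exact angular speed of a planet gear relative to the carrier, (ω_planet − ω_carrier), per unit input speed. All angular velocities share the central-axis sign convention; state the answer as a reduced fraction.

N_ring = 27 + 2·17 = 61
27(ω_s−ω_c) = −61(ω_r−ω_c),  ω_r=0, ω_s=1
27(1−ω_c) = −61(0−ω_c)  ⇒  88ω_c = 27  ⇒  ω_c = 27/88
sun–planet: 27·(1−27/88) = −17·(ω_p−ω_c)  ⇒  ω_p−ω_c = −(27/17)·(61/88) = -1647/1496

-1647/1496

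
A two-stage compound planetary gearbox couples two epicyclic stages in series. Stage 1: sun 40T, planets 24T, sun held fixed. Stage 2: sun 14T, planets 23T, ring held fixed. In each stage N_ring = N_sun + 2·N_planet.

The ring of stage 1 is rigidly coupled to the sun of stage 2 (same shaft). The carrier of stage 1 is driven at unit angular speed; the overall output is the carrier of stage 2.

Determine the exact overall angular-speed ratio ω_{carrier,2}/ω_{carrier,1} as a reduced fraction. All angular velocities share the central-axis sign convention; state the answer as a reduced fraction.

112/407

Stage 1: N_ring = 40 + 2·24 = 88
Stage 1: 40(ω_s−ω_c) = −88(ω_r−ω_c),  ω_s=0, ω_c=1
Stage 1: ω_r = 1 − (40/88)(0−1) = 16/11
  ⇒ ω_r¹/ω_c¹ = 16/11
Stage 2: N_ring = 14 + 2·23 = 60
Stage 2: 14(ω_s−ω_c) = −60(ω_r−ω_c),  ω_r=0, ω_s=1
Stage 2: 14(1−ω_c) = −60(0−ω_c)  ⇒  74ω_c = 14  ⇒  ω_c = 7/37
  ⇒ ω_c²/ω_s² = 7/37
Coupling ω_s² = ω_r¹ ⇒ overall = 16/11 × 7/37 = 112/407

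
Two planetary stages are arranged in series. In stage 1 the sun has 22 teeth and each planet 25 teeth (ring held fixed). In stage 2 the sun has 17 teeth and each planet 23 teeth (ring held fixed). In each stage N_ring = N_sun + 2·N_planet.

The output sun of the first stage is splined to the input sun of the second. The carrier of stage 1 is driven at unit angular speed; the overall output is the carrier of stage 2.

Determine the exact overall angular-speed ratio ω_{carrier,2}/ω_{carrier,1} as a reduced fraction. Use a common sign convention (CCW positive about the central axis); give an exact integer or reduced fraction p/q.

799/880

Stage 1: N_ring = 22 + 2·25 = 72
Stage 1: 22(ω_s−ω_c) = −72(ω_r−ω_c),  ω_r=0, ω_c=1
Stage 1: ω_s = 1 − (72/22)(0−1) = 47/11
  ⇒ ω_s¹/ω_c¹ = 47/11
Stage 2: N_ring = 17 + 2·23 = 63
Stage 2: 17(ω_s−ω_c) = −63(ω_r−ω_c),  ω_r=0, ω_s=1
Stage 2: 17(1−ω_c) = −63(0−ω_c)  ⇒  80ω_c = 17  ⇒  ω_c = 17/80
  ⇒ ω_c²/ω_s² = 17/80
Coupling ω_s² = ω_s¹ ⇒ overall = 47/11 × 17/80 = 799/880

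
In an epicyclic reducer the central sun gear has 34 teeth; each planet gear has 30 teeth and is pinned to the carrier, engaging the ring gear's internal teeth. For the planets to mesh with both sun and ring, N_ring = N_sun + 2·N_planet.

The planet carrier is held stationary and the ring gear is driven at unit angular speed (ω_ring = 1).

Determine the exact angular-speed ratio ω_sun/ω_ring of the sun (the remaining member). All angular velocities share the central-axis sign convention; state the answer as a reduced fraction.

N_ring = 34 + 2·30 = 94
34(ω_s−ω_c) = −94(ω_r−ω_c),  ω_c=0, ω_r=1
ω_s = 0 − (94/34)(1−0) = -47/17
ω_s/ω_r = -47/17

-47/17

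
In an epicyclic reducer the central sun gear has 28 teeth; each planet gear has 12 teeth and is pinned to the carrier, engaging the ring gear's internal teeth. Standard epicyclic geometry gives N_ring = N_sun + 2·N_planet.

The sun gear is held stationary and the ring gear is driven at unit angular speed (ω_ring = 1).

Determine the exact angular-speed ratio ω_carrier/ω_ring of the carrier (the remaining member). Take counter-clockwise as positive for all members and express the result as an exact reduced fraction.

N_ring = 28 + 2·12 = 52
28(ω_s−ω_c) = −52(ω_r−ω_c),  ω_s=0, ω_r=1
28(0−ω_c) = −52(1−ω_c)  ⇒  80ω_c = 52  ⇒  ω_c = 13/20
ω_c/ω_r = 13/20

13/20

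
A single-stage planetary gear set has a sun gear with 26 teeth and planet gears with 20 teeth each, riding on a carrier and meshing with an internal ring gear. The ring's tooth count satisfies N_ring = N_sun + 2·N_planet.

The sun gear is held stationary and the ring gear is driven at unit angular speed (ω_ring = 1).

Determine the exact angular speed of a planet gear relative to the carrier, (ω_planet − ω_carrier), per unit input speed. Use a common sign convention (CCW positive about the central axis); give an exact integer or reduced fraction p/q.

N_ring = 26 + 2·20 = 66
26(ω_s−ω_c) = −66(ω_r−ω_c),  ω_s=0, ω_r=1
26(0−ω_c) = −66(1−ω_c)  ⇒  92ω_c = 66  ⇒  ω_c = 33/46
sun–planet: 26·(0−33/46) = −20·(ω_p−ω_c)  ⇒  ω_p−ω_c = −(26/20)·(-33/46) = 429/460

429/460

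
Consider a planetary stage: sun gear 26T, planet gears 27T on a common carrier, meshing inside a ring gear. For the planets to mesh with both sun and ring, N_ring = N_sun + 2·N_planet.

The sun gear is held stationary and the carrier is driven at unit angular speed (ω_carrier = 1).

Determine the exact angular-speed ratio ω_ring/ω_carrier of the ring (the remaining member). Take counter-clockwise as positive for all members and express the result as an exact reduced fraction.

53/40

N_ring = 26 + 2·27 = 80
26(ω_s−ω_c) = −80(ω_r−ω_c),  ω_s=0, ω_c=1
ω_r = 1 − (26/80)(0−1) = 53/40
ω_r/ω_c = 53/40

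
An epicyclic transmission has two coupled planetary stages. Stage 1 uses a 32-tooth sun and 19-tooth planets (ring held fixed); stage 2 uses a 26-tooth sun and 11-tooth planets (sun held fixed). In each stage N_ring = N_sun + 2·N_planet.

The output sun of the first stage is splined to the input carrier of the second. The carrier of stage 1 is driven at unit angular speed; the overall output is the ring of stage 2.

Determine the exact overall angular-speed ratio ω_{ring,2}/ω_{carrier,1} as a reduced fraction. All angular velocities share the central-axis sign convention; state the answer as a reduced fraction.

Stage 1: N_ring = 32 + 2·19 = 70
Stage 1: 32(ω_s−ω_c) = −70(ω_r−ω_c),  ω_r=0, ω_c=1
Stage 1: ω_s = 1 − (70/32)(0−1) = 51/16
  ⇒ ω_s¹/ω_c¹ = 51/16
Stage 2: N_ring = 26 + 2·11 = 48
Stage 2: 26(ω_s−ω_c) = −48(ω_r−ω_c),  ω_s=0, ω_c=1
Stage 2: ω_r = 1 − (26/48)(0−1) = 37/24
  ⇒ ω_r²/ω_c² = 37/24
Coupling ω_c² = ω_s¹ ⇒ overall = 51/16 × 37/24 = 629/128

629/128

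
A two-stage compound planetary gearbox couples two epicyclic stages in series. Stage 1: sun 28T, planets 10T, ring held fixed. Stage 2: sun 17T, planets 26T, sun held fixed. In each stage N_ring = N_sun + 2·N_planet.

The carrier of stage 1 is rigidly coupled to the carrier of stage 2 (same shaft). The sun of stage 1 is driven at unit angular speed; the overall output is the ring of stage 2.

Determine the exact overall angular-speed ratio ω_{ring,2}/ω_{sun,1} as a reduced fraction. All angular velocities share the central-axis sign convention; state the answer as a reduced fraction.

Stage 1: N_ring = 28 + 2·10 = 48
Stage 1: 28(ω_s−ω_c) = −48(ω_r−ω_c),  ω_r=0, ω_s=1
Stage 1: 28(1−ω_c) = −48(0−ω_c)  ⇒  76ω_c = 28  ⇒  ω_c = 7/19
  ⇒ ω_c¹/ω_s¹ = 7/19
Stage 2: N_ring = 17 + 2·26 = 69
Stage 2: 17(ω_s−ω_c) = −69(ω_r−ω_c),  ω_s=0, ω_c=1
Stage 2: ω_r = 1 − (17/69)(0−1) = 86/69
  ⇒ ω_r²/ω_c² = 86/69
Coupling ω_c² = ω_c¹ ⇒ overall = 7/19 × 86/69 = 602/1311

602/1311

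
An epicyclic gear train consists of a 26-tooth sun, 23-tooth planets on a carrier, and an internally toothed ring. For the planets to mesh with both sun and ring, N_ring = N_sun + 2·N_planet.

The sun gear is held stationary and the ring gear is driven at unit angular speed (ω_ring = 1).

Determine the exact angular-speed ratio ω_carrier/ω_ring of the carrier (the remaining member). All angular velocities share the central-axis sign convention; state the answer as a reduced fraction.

36/49

N_ring = 26 + 2·23 = 72
26(ω_s−ω_c) = −72(ω_r−ω_c),  ω_s=0, ω_r=1
26(0−ω_c) = −72(1−ω_c)  ⇒  98ω_c = 72  ⇒  ω_c = 36/49
ω_c/ω_r = 36/49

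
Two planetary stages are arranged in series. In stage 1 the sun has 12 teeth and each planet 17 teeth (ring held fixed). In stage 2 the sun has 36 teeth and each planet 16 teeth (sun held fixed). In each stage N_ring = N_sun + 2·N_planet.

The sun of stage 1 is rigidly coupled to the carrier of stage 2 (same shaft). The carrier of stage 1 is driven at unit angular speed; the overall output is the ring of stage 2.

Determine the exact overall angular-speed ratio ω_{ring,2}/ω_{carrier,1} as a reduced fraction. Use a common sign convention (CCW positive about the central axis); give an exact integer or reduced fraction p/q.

377/51

Stage 1: N_ring = 12 + 2·17 = 46
Stage 1: 12(ω_s−ω_c) = −46(ω_r−ω_c),  ω_r=0, ω_c=1
Stage 1: ω_s = 1 − (46/12)(0−1) = 29/6
  ⇒ ω_s¹/ω_c¹ = 29/6
Stage 2: N_ring = 36 + 2·16 = 68
Stage 2: 36(ω_s−ω_c) = −68(ω_r−ω_c),  ω_s=0, ω_c=1
Stage 2: ω_r = 1 − (36/68)(0−1) = 26/17
  ⇒ ω_r²/ω_c² = 26/17
Coupling ω_c² = ω_s¹ ⇒ overall = 29/6 × 26/17 = 377/51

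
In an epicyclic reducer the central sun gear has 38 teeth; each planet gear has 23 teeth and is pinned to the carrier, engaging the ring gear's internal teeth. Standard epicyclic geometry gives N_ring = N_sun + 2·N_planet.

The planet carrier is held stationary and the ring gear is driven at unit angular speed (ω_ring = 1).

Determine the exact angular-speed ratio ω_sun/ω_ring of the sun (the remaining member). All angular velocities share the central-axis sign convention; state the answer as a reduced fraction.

-42/19

N_ring = 38 + 2·23 = 84
38(ω_s−ω_c) = −84(ω_r−ω_c),  ω_c=0, ω_r=1
ω_s = 0 − (84/38)(1−0) = -42/19
ω_s/ω_r = -42/19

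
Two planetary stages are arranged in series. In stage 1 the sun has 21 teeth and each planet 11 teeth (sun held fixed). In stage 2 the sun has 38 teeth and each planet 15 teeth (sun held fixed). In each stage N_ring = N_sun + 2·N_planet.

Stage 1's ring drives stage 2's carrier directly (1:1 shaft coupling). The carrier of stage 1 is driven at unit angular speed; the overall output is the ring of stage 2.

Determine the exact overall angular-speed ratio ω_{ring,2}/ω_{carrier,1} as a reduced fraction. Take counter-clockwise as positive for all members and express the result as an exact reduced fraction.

1696/731

Stage 1: N_ring = 21 + 2·11 = 43
Stage 1: 21(ω_s−ω_c) = −43(ω_r−ω_c),  ω_s=0, ω_c=1
Stage 1: ω_r = 1 − (21/43)(0−1) = 64/43
  ⇒ ω_r¹/ω_c¹ = 64/43
Stage 2: N_ring = 38 + 2·15 = 68
Stage 2: 38(ω_s−ω_c) = −68(ω_r−ω_c),  ω_s=0, ω_c=1
Stage 2: ω_r = 1 − (38/68)(0−1) = 53/34
  ⇒ ω_r²/ω_c² = 53/34
Coupling ω_c² = ω_r¹ ⇒ overall = 64/43 × 53/34 = 1696/731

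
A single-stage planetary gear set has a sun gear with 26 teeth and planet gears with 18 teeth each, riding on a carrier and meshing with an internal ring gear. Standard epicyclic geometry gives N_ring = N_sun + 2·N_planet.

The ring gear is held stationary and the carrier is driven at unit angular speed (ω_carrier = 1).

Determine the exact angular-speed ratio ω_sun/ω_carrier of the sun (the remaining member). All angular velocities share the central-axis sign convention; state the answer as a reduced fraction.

44/13

N_ring = 26 + 2·18 = 62
26(ω_s−ω_c) = −62(ω_r−ω_c),  ω_r=0, ω_c=1
ω_s = 1 − (62/26)(0−1) = 44/13
ω_s/ω_c = 44/13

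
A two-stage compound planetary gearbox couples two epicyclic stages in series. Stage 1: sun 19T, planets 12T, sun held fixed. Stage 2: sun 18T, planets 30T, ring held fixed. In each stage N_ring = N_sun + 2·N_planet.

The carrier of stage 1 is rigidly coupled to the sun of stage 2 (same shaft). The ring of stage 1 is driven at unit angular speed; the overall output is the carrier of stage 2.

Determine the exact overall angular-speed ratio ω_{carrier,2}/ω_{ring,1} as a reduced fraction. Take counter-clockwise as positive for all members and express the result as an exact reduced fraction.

Stage 1: N_ring = 19 + 2·12 = 43
Stage 1: 19(ω_s−ω_c) = −43(ω_r−ω_c),  ω_s=0, ω_r=1
Stage 1: 19(0−ω_c) = −43(1−ω_c)  ⇒  62ω_c = 43  ⇒  ω_c = 43/62
  ⇒ ω_c¹/ω_r¹ = 43/62
Stage 2: N_ring = 18 + 2·30 = 78
Stage 2: 18(ω_s−ω_c) = −78(ω_r−ω_c),  ω_r=0, ω_s=1
Stage 2: 18(1−ω_c) = −78(0−ω_c)  ⇒  96ω_c = 18  ⇒  ω_c = 3/16
  ⇒ ω_c²/ω_s² = 3/16
Coupling ω_s² = ω_c¹ ⇒ overall = 43/62 × 3/16 = 129/992

129/992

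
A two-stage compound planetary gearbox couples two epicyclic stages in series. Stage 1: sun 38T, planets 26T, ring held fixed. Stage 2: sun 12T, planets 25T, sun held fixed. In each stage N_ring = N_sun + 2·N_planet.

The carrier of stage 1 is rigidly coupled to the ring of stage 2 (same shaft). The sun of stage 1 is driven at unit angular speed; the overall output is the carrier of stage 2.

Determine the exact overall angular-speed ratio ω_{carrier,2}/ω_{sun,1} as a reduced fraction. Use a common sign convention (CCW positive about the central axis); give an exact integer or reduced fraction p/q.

Stage 1: N_ring = 38 + 2·26 = 90
Stage 1: 38(ω_s−ω_c) = −90(ω_r−ω_c),  ω_r=0, ω_s=1
Stage 1: 38(1−ω_c) = −90(0−ω_c)  ⇒  128ω_c = 38  ⇒  ω_c = 19/64
  ⇒ ω_c¹/ω_s¹ = 19/64
Stage 2: N_ring = 12 + 2·25 = 62
Stage 2: 12(ω_s−ω_c) = −62(ω_r−ω_c),  ω_s=0, ω_r=1
Stage 2: 12(0−ω_c) = −62(1−ω_c)  ⇒  74ω_c = 62  ⇒  ω_c = 31/37
  ⇒ ω_c²/ω_r² = 31/37
Coupling ω_r² = ω_c¹ ⇒ overall = 19/64 × 31/37 = 589/2368

589/2368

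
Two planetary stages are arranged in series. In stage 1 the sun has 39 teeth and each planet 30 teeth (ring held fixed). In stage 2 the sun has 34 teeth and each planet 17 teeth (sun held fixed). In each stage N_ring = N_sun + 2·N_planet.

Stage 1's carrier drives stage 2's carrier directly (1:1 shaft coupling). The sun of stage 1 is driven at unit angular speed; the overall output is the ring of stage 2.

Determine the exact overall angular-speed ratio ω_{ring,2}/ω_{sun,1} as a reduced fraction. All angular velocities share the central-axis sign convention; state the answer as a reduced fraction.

Stage 1: N_ring = 39 + 2·30 = 99
Stage 1: 39(ω_s−ω_c) = −99(ω_r−ω_c),  ω_r=0, ω_s=1
Stage 1: 39(1−ω_c) = −99(0−ω_c)  ⇒  138ω_c = 39  ⇒  ω_c = 13/46
  ⇒ ω_c¹/ω_s¹ = 13/46
Stage 2: N_ring = 34 + 2·17 = 68
Stage 2: 34(ω_s−ω_c) = −68(ω_r−ω_c),  ω_s=0, ω_c=1
Stage 2: ω_r = 1 − (34/68)(0−1) = 3/2
  ⇒ ω_r²/ω_c² = 3/2
Coupling ω_c² = ω_c¹ ⇒ overall = 13/46 × 3/2 = 39/92

39/92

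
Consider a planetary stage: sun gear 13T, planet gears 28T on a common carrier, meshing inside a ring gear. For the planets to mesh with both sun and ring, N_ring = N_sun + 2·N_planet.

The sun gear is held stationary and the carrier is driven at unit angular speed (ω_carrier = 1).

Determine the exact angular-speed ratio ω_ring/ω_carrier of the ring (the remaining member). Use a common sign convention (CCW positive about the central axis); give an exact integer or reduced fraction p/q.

N_ring = 13 + 2·28 = 69
13(ω_s−ω_c) = −69(ω_r−ω_c),  ω_s=0, ω_c=1
ω_r = 1 − (13/69)(0−1) = 82/69
ω_r/ω_c = 82/69

82/69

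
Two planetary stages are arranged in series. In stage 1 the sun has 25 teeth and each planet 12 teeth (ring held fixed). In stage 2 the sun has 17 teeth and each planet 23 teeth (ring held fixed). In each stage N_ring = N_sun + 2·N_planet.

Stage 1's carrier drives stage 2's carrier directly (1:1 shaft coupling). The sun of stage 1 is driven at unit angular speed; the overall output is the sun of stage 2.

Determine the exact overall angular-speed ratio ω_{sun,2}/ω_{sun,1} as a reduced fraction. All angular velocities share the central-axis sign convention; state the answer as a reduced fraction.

Stage 1: N_ring = 25 + 2·12 = 49
Stage 1: 25(ω_s−ω_c) = −49(ω_r−ω_c),  ω_r=0, ω_s=1
Stage 1: 25(1−ω_c) = −49(0−ω_c)  ⇒  74ω_c = 25  ⇒  ω_c = 25/74
  ⇒ ω_c¹/ω_s¹ = 25/74
Stage 2: N_ring = 17 + 2·23 = 63
Stage 2: 17(ω_s−ω_c) = −63(ω_r−ω_c),  ω_r=0, ω_c=1
Stage 2: ω_s = 1 − (63/17)(0−1) = 80/17
  ⇒ ω_s²/ω_c² = 80/17
Coupling ω_c² = ω_c¹ ⇒ overall = 25/74 × 80/17 = 1000/629

1000/629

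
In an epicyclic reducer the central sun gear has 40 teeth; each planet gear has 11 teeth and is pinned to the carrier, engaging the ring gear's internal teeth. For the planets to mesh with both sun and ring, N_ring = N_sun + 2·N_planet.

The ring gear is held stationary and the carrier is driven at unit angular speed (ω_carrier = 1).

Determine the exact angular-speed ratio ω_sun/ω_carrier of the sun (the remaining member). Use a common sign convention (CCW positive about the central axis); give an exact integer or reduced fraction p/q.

N_ring = 40 + 2·11 = 62
40(ω_s−ω_c) = −62(ω_r−ω_c),  ω_r=0, ω_c=1
ω_s = 1 − (62/40)(0−1) = 51/20
ω_s/ω_c = 51/20

51/20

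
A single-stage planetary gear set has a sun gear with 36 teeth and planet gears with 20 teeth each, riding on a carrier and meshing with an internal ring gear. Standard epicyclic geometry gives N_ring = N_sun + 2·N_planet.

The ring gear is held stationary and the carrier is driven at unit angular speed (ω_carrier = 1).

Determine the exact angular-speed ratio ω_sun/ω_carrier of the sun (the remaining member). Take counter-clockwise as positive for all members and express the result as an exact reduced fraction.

28/9

N_ring = 36 + 2·20 = 76
36(ω_s−ω_c) = −76(ω_r−ω_c),  ω_r=0, ω_c=1
ω_s = 1 − (76/36)(0−1) = 28/9
ω_s/ω_c = 28/9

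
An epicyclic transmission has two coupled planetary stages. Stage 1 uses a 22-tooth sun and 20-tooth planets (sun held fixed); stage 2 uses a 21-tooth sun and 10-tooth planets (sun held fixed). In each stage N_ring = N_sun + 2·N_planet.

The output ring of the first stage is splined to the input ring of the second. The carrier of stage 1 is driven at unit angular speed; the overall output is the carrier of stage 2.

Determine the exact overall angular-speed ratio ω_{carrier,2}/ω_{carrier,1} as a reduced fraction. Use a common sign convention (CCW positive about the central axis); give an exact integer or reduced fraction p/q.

861/961

Stage 1: N_ring = 22 + 2·20 = 62
Stage 1: 22(ω_s−ω_c) = −62(ω_r−ω_c),  ω_s=0, ω_c=1
Stage 1: ω_r = 1 − (22/62)(0−1) = 42/31
  ⇒ ω_r¹/ω_c¹ = 42/31
Stage 2: N_ring = 21 + 2·10 = 41
Stage 2: 21(ω_s−ω_c) = −41(ω_r−ω_c),  ω_s=0, ω_r=1
Stage 2: 21(0−ω_c) = −41(1−ω_c)  ⇒  62ω_c = 41  ⇒  ω_c = 41/62
  ⇒ ω_c²/ω_r² = 41/62
Coupling ω_r² = ω_r¹ ⇒ overall = 42/31 × 41/62 = 861/961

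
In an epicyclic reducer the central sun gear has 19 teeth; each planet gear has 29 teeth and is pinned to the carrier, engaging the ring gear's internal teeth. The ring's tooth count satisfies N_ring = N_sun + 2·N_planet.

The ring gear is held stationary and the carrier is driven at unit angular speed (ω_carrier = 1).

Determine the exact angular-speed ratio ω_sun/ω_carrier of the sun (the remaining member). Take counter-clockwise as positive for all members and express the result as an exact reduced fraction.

96/19

N_ring = 19 + 2·29 = 77
19(ω_s−ω_c) = −77(ω_r−ω_c),  ω_r=0, ω_c=1
ω_s = 1 − (77/19)(0−1) = 96/19
ω_s/ω_c = 96/19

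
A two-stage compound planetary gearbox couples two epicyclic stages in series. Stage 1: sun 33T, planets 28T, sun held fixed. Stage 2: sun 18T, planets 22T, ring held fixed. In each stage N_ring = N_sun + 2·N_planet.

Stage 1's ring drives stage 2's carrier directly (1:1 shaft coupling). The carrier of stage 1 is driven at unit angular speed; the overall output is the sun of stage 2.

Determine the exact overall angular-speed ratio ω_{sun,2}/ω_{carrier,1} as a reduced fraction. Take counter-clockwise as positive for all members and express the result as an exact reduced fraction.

Stage 1: N_ring = 33 + 2·28 = 89
Stage 1: 33(ω_s−ω_c) = −89(ω_r−ω_c),  ω_s=0, ω_c=1
Stage 1: ω_r = 1 − (33/89)(0−1) = 122/89
  ⇒ ω_r¹/ω_c¹ = 122/89
Stage 2: N_ring = 18 + 2·22 = 62
Stage 2: 18(ω_s−ω_c) = −62(ω_r−ω_c),  ω_r=0, ω_c=1
Stage 2: ω_s = 1 − (62/18)(0−1) = 40/9
  ⇒ ω_s²/ω_c² = 40/9
Coupling ω_c² = ω_r¹ ⇒ overall = 122/89 × 40/9 = 4880/801

4880/801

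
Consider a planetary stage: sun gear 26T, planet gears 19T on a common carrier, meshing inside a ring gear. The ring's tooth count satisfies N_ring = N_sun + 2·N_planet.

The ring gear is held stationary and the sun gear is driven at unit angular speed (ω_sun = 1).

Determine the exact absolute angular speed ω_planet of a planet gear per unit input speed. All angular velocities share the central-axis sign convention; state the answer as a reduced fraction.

-13/19

N_ring = 26 + 2·19 = 64
26(ω_s−ω_c) = −64(ω_r−ω_c),  ω_r=0, ω_s=1
26(1−ω_c) = −64(0−ω_c)  ⇒  90ω_c = 26  ⇒  ω_c = 13/45
sun–planet: 26·(1−13/45) = −19·(ω_p−ω_c)  ⇒  ω_p−ω_c = −(26/19)·(32/45) = -832/855
ω_p = 13/45 − 832/855 = -13/19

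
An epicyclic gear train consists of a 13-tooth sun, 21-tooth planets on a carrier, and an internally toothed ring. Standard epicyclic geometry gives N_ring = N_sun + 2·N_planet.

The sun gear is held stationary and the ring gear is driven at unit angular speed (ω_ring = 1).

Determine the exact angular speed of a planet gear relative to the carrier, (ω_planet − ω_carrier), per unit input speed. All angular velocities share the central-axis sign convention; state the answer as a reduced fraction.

715/1428

N_ring = 13 + 2·21 = 55
13(ω_s−ω_c) = −55(ω_r−ω_c),  ω_s=0, ω_r=1
13(0−ω_c) = −55(1−ω_c)  ⇒  68ω_c = 55  ⇒  ω_c = 55/68
sun–planet: 13·(0−55/68) = −21·(ω_p−ω_c)  ⇒  ω_p−ω_c = −(13/21)·(-55/68) = 715/1428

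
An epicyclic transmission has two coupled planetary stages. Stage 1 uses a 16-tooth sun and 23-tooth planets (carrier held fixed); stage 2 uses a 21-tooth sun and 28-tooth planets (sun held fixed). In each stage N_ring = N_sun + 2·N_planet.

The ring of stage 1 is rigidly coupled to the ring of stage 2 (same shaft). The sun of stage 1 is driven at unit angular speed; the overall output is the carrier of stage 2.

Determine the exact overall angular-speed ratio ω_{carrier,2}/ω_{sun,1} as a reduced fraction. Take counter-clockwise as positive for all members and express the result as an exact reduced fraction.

-44/217

Stage 1: N_ring = 16 + 2·23 = 62
Stage 1: 16(ω_s−ω_c) = −62(ω_r−ω_c),  ω_c=0, ω_s=1
Stage 1: ω_r = 0 − (16/62)(1−0) = -8/31
  ⇒ ω_r¹/ω_s¹ = -8/31
Stage 2: N_ring = 21 + 2·28 = 77
Stage 2: 21(ω_s−ω_c) = −77(ω_r−ω_c),  ω_s=0, ω_r=1
Stage 2: 21(0−ω_c) = −77(1−ω_c)  ⇒  98ω_c = 77  ⇒  ω_c = 11/14
  ⇒ ω_c²/ω_r² = 11/14
Coupling ω_r² = ω_r¹ ⇒ overall = -8/31 × 11/14 = -44/217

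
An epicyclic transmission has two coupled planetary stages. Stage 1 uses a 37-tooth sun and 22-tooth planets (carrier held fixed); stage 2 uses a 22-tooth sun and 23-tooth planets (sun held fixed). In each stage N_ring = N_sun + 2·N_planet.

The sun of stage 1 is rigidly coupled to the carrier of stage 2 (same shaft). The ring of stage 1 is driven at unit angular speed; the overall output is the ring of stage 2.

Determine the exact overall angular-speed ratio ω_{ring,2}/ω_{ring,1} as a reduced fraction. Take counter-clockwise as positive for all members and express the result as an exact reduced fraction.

Stage 1: N_ring = 37 + 2·22 = 81
Stage 1: 37(ω_s−ω_c) = −81(ω_r−ω_c),  ω_c=0, ω_r=1
Stage 1: ω_s = 0 − (81/37)(1−0) = -81/37
  ⇒ ω_s¹/ω_r¹ = -81/37
Stage 2: N_ring = 22 + 2·23 = 68
Stage 2: 22(ω_s−ω_c) = −68(ω_r−ω_c),  ω_s=0, ω_c=1
Stage 2: ω_r = 1 − (22/68)(0−1) = 45/34
  ⇒ ω_r²/ω_c² = 45/34
Coupling ω_c² = ω_s¹ ⇒ overall = -81/37 × 45/34 = -3645/1258

-3645/1258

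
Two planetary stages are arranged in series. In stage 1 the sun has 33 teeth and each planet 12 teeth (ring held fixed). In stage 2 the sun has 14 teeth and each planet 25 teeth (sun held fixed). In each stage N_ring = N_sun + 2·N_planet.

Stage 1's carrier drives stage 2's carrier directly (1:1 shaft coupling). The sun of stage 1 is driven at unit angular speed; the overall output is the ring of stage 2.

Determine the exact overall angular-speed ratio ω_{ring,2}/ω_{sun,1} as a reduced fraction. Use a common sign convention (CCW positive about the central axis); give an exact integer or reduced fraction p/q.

Stage 1: N_ring = 33 + 2·12 = 57
Stage 1: 33(ω_s−ω_c) = −57(ω_r−ω_c),  ω_r=0, ω_s=1
Stage 1: 33(1−ω_c) = −57(0−ω_c)  ⇒  90ω_c = 33  ⇒  ω_c = 11/30
  ⇒ ω_c¹/ω_s¹ = 11/30
Stage 2: N_ring = 14 + 2·25 = 64
Stage 2: 14(ω_s−ω_c) = −64(ω_r−ω_c),  ω_s=0, ω_c=1
Stage 2: ω_r = 1 − (14/64)(0−1) = 39/32
  ⇒ ω_r²/ω_c² = 39/32
Coupling ω_c² = ω_c¹ ⇒ overall = 11/30 × 39/32 = 143/320

143/320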